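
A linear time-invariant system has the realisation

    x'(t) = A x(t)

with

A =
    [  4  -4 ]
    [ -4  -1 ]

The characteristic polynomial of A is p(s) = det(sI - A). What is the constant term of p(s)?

For a 2×2 matrix, det(sI - A) = s^2 - (tr A)s + det A.
tr A = 3, det A = -20.
So p(s) = s^2 - 3s - 20.
The constant term is -20.

-20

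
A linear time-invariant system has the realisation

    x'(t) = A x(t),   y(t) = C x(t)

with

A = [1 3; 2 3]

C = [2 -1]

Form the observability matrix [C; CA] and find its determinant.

CA = [[0, 3]]
Observability matrix O = [C; CA] = [[2, -1], [0, 3]]
det(O) = 2·3 - (-1)·0 = 6 - 0 = 6
Since det(O) ≠ 0, rank(O) = 2 and the system is completely observable.

6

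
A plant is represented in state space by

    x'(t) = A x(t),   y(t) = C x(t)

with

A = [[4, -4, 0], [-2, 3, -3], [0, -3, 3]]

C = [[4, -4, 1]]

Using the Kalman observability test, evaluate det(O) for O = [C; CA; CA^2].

CA = [[24, -31, 15]]
CA^2 = [[158, -234, 138]]
Observability matrix O = [C; CA; CA^2] = [[4, -4, 1], [24, -31, 15], [158, -234, 138]]
Expanding along the first row, det(O) = 4·((-31)·138 - 15·(-234)) - (-4)·(24·138 - 15·158) + 1·(24·(-234) - (-31)·158) = 4·(-768) - (-4)·942 + 1·(-718) = -22
Since det(O) ≠ 0, rank(O) = 3 and the system is completely observable.

-22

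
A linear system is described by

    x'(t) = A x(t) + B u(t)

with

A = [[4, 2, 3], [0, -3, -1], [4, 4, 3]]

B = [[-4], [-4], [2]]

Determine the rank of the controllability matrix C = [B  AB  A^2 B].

AB = [[-18], [10], [-26]]
A^2B = [[-130], [-4], [-110]]
Controllability matrix C = [B  AB  A^2B] = [[-4, -18, -130], [-4, 10, -4], [2, -26, -110]]
det(C) = (-4)·(10·(-110) - (-4)·(-26)) - (-18)·((-4)·(-110) - (-4)·2) + (-130)·((-4)·(-26) - 10·2) = (-4)·(-1204) - (-18)·448 + (-130)·84 = 1960 ≠ 0, so rank(C) = 3.
rank(C) = 3 = n, so the pair (A, B) is completely controllable.

3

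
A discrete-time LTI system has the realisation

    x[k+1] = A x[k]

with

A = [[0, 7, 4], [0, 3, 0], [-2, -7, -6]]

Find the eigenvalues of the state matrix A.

-4, -2, 3

det(zI - A) = z^3 - (tr A)z^2 + (M11 + M22 + M33)z - det A, where Mii is the 2×2 principal minor of A obtained by deleting row i and column i.
tr A = 0 + 3 + (-6) = -3; M11 = 3·(-6) - 0·(-7) = -18 - 0 = -18; M22 = 0·(-6) - 4·(-2) = 0 - (-8) = 8; M33 = 0·3 - 7·0 = 0 - 0 = 0; sum of minors = -10.
det A = 0·(3·(-6) - 0·(-7)) - 7·(0·(-6) - 0·(-2)) + 4·(0·(-7) - 3·(-2)) = 0·(-18) - 7·0 + 4·6 = 24.
So p(z) = det(zI - A) = z^3 + 3z^2 - 10z - 24.
Rational-root test: any integer root divides -24. Testing small divisors, z = -2 works: p(-2) = -8 + 12 + 20 + (-24) = 0, so (z + 2) is a factor.
Dividing, p(z) = (z + 2)(z^2 + z - 12).
Factor z^2 + z - 12: two numbers with sum -1 and product -12 are 3 and -4, so z^2 + z - 12 = (z - 3)(z + 4).
Hence p(z) = (z - 3) (z + 2) (z + 4), with roots -4, -2, 3.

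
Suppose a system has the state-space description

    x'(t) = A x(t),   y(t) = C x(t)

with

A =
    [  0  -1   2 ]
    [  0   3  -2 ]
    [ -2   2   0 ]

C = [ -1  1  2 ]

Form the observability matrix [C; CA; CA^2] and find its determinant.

-304

CA = [[-4, 8, -4]]
CA^2 = [[8, 20, -24]]
Observability matrix O = [C; CA; CA^2] = [[-1, 1, 2], [-4, 8, -4], [8, 20, -24]]
Expanding along the first row, det(O) = (-1)·(8·(-24) - (-4)·20) - 1·((-4)·(-24) - (-4)·8) + 2·((-4)·20 - 8·8) = (-1)·(-112) - 1·128 + 2·(-144) = -304
Since det(O) ≠ 0, rank(O) = 3 and the system is completely observable.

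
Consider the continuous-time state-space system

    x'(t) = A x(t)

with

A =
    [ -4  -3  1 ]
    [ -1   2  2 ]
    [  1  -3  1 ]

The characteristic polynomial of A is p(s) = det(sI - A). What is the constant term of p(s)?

Expand det(sI - A) for the 3×3 matrix.
p(s) = s^3 + s^2 - 8s + 40.
(Check: constant term = det(-A) = (-1)^3 det A = 40; coefficient of s^2 = -tr A = 1.)
The constant term is 40.

40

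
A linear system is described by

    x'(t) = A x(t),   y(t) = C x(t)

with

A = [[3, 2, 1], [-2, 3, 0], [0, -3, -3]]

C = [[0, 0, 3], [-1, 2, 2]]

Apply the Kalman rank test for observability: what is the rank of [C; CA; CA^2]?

3

CA = [[0, -9, -9], [-7, -2, -7]]
CA^2 = [[18, 0, 27], [-17, 1, 14]]
Observability matrix O = [C; CA; CA^2] = [[0, 0, 3], [-1, 2, 2], [0, -9, -9], [-7, -2, -7], [18, 0, 27], [-17, 1, 14]]
Take the 3×3 submatrix of O formed by rows 1, 2, 3: [[0, 0, 3], [-1, 2, 2], [0, -9, -9]]. Its determinant is 0·(2·(-9) - 2·(-9)) - 0·((-1)·(-9) - 2·0) + 3·((-1)·(-9) - 2·0) = 0·0 - 0·9 + 3·9 = 27 ≠ 0.
So rank(O) ≥ 3; since O has 3 columns, rank(O) = 3.
rank(O) = 3 = n, so the pair (A, C) is completely observable.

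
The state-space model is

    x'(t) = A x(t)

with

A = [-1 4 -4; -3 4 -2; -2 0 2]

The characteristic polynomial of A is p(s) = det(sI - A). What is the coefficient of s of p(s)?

Expand det(sI - A) for the 3×3 matrix.
p(s) = s^3 - 5s^2 + 6s.
(Check: constant term = det(-A) = (-1)^3 det A = 0; coefficient of s^2 = -tr A = -5.)
The coefficient of s is 6.

6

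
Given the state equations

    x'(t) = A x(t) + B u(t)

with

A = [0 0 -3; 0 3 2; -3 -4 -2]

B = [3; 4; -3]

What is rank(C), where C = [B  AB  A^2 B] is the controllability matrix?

3

AB = [[9], [6], [-19]]
A^2B = [[57], [-20], [-13]]
Controllability matrix C = [B  AB  A^2B] = [[3, 9, 57], [4, 6, -20], [-3, -19, -13]]
det(C) = 3·(6·(-13) - (-20)·(-19)) - 9·(4·(-13) - (-20)·(-3)) + 57·(4·(-19) - 6·(-3)) = 3·(-458) - 9·(-112) + 57·(-58) = -3672 ≠ 0, so rank(C) = 3.
rank(C) = 3 = n, so the pair (A, B) is completely controllable.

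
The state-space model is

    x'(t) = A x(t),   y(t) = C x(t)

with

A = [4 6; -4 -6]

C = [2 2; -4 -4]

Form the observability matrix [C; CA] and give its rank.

CA = [[0, 0], [0, 0]]
Observability matrix O = [C; CA] = [[2, 2], [-4, -4], [0, 0], [0, 0]]
Every row of O is a scalar multiple of row 1 = [2, 2] (multipliers 1, -2, 0, 0), so the rows span a one-dimensional space.
O ≠ 0, hence rank(O) = 1.
rank(O) = 1 < n = 2, so the pair (A, C) is not completely observable.

1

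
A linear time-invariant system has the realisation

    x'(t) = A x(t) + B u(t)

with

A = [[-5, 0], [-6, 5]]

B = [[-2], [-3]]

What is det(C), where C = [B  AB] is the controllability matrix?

AB = [[10], [-3]]
Controllability matrix C = [B  AB] = [[-2, 10], [-3, -3]]
det(C) = (-2)·(-3) - 10·(-3) = 6 - (-30) = 36
Since det(C) ≠ 0, rank(C) = 2 and the system is completely controllable.

36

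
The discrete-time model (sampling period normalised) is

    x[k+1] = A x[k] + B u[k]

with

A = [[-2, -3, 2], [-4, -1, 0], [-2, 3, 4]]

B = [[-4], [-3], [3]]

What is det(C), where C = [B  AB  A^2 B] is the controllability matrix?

AB = [[23], [19], [11]]
A^2B = [[-81], [-111], [55]]
Controllability matrix C = [B  AB  A^2B] = [[-4, 23, -81], [-3, 19, -111], [3, 11, 55]]
Expanding along the first row, det(C) = (-4)·(19·55 - (-111)·11) - 23·((-3)·55 - (-111)·3) + (-81)·((-3)·11 - 19·3) = (-4)·2266 - 23·168 + (-81)·(-90) = -5638
Since det(C) ≠ 0, rank(C) = 3 and the system is completely controllable.

-5638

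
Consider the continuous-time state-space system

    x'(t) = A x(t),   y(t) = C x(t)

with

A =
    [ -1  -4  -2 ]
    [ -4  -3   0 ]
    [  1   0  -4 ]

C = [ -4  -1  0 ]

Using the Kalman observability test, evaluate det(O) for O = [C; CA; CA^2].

CA = [[8, 19, 8]]
CA^2 = [[-76, -89, -48]]
Observability matrix O = [C; CA; CA^2] = [[-4, -1, 0], [8, 19, 8], [-76, -89, -48]]
Expanding along the first row, det(O) = (-4)·(19·(-48) - 8·(-89)) - (-1)·(8·(-48) - 8·(-76)) + 0·(8·(-89) - 19·(-76)) = (-4)·(-200) - (-1)·224 + 0·732 = 1024
Since det(O) ≠ 0, rank(O) = 3 and the system is completely observable.

1024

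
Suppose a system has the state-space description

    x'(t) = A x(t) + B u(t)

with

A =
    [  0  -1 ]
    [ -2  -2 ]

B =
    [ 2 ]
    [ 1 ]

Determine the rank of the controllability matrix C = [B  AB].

AB = [[-1], [-6]]
Controllability matrix C = [B  AB] = [[2, -1], [1, -6]]
det(C) = 2·(-6) - (-1)·1 = -12 - (-1) = -11 ≠ 0, so rank(C) = 2.
rank(C) = 2 = n, so the pair (A, B) is completely controllable.

2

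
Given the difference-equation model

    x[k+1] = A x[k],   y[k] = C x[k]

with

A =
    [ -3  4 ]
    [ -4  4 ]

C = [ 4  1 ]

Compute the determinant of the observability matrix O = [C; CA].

96

CA = [[-16, 20]]
Observability matrix O = [C; CA] = [[4, 1], [-16, 20]]
det(O) = 4·20 - 1·(-16) = 80 - (-16) = 96
Since det(O) ≠ 0, rank(O) = 2 and the system is completely observable.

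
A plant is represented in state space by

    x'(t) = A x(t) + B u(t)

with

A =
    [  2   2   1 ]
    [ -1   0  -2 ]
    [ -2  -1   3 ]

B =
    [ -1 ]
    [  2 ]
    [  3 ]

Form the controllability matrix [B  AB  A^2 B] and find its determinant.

-365

AB = [[5], [-5], [9]]
A^2B = [[9], [-23], [22]]
Controllability matrix C = [B  AB  A^2B] = [[-1, 5, 9], [2, -5, -23], [3, 9, 22]]
Expanding along the first row, det(C) = (-1)·((-5)·22 - (-23)·9) - 5·(2·22 - (-23)·3) + 9·(2·9 - (-5)·3) = (-1)·97 - 5·113 + 9·33 = -365
Since det(C) ≠ 0, rank(C) = 3 and the system is completely controllable.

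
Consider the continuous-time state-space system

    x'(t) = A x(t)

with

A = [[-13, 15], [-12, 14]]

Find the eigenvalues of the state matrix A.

det(sI - A) = s^2 - (tr A)s + det A, with tr A = (-13) + 14 = 1 and det A = (-13)·14 - 15·(-12) = -182 - (-180) = -2.
So p(s) = det(sI - A) = s^2 - s - 2.
Factor s^2 - s - 2: two numbers with sum 1 and product -2 are 2 and -1, so s^2 - s - 2 = (s - 2)(s + 1).
Hence p(s) = (s - 2) (s + 1), with roots -1, 2.
At least one eigenvalue has non-negative real part, so the system is not asymptotically stable.

-1, 2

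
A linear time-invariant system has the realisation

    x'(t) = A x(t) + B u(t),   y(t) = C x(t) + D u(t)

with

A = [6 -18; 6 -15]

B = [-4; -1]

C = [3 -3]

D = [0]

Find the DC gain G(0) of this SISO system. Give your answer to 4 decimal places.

-4.0000

G(0) = C(-A)^{-1}B + D = -C A^{-1} B + D.
det A = 18, so A^{-1} = (1/18)·adj(A) = [[-5/6, 1], [-1/3, 1/3]]
A^{-1} B = [7/3, 1]^T
C A^{-1} B = 4
G(0) = D - C A^{-1} B = 0 - (4) = -4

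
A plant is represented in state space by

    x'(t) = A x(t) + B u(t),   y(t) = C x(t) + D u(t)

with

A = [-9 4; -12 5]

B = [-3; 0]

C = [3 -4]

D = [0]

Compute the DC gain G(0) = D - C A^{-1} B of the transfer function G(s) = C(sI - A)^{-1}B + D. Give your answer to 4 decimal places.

-33.0000

G(0) = C(-A)^{-1}B + D = -C A^{-1} B + D.
det A = 3, so A^{-1} = (1/3)·adj(A) = [[5/3, -4/3], [4, -3]]
A^{-1} B = [-5, -12]^T
C A^{-1} B = 33
G(0) = D - C A^{-1} B = 0 - (33) = -33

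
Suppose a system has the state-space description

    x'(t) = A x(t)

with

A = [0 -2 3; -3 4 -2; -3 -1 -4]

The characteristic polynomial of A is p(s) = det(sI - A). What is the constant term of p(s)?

Expand det(sI - A) for the 3×3 matrix.
p(s) = s^3 - 15s - 57.
(Check: constant term = det(-A) = (-1)^3 det A = -57; coefficient of s^2 = -tr A = 0.)
The constant term is -57.

-57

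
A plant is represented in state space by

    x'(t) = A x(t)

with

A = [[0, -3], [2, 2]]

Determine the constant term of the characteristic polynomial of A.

For a 2×2 matrix, det(sI - A) = s^2 - (tr A)s + det A.
tr A = 2, det A = 6.
So p(s) = s^2 - 2s + 6.
The constant term is 6.

6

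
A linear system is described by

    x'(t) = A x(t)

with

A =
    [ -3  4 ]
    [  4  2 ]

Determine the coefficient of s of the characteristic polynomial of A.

1

For a 2×2 matrix, det(sI - A) = s^2 - (tr A)s + det A.
tr A = -1, det A = -22.
So p(s) = s^2 + s - 22.
The coefficient of s is 1.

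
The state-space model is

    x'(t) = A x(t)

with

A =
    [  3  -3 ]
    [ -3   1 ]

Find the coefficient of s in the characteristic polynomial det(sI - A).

For a 2×2 matrix, det(sI - A) = s^2 - (tr A)s + det A.
tr A = 4, det A = -6.
So p(s) = s^2 - 4s - 6.
The coefficient of s is -4.

-4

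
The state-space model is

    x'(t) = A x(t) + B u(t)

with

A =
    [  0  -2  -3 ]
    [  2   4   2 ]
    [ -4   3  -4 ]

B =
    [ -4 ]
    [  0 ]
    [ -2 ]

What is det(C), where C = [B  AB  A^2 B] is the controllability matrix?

AB = [[6], [-12], [24]]
A^2B = [[-48], [12], [-156]]
Controllability matrix C = [B  AB  A^2B] = [[-4, 6, -48], [0, -12, 12], [-2, 24, -156]]
Expanding along the first row, det(C) = (-4)·((-12)·(-156) - 12·24) - 6·(0·(-156) - 12·(-2)) + (-48)·(0·24 - (-12)·(-2)) = (-4)·1584 - 6·24 + (-48)·(-24) = -5328
Since det(C) ≠ 0, rank(C) = 3 and the system is completely controllable.

-5328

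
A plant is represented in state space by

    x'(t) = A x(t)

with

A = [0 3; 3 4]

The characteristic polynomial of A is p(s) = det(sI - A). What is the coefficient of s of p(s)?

For a 2×2 matrix, det(sI - A) = s^2 - (tr A)s + det A.
tr A = 4, det A = -9.
So p(s) = s^2 - 4s - 9.
The coefficient of s is -4.

-4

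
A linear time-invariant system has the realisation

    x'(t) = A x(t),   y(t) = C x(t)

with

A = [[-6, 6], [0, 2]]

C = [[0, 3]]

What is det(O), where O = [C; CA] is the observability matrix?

CA = [[0, 6]]
Observability matrix O = [C; CA] = [[0, 3], [0, 6]]
det(O) = 0·6 - 3·0 = 0 - 0 = 0
Since det(O) = 0, rank(O) < 2 and the system is not completely observable.

0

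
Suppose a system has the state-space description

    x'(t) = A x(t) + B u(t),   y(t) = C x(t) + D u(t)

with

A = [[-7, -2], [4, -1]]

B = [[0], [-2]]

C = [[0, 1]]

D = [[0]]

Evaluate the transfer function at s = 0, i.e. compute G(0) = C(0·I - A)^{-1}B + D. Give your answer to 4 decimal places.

G(0) = C(-A)^{-1}B + D = -C A^{-1} B + D.
det A = 15, so A^{-1} = (1/15)·adj(A) = [[-1/15, 2/15], [-4/15, -7/15]]
A^{-1} B = [-4/15, 14/15]^T
C A^{-1} B = 14/15
G(0) = D - C A^{-1} B = 0 - (14/15) = -14/15 ≈ -0.9333

-0.9333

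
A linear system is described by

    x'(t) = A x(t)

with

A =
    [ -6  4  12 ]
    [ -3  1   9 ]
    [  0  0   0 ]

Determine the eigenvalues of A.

det(sI - A) = s^3 - (tr A)s^2 + (M11 + M22 + M33)s - det A, where Mii is the 2×2 principal minor of A obtained by deleting row i and column i.
tr A = (-6) + 1 + 0 = -5; M11 = 1·0 - 9·0 = 0 - 0 = 0; M22 = (-6)·0 - 12·0 = 0 - 0 = 0; M33 = (-6)·1 - 4·(-3) = -6 - (-12) = 6; sum of minors = 6.
det A = (-6)·(1·0 - 9·0) - 4·((-3)·0 - 9·0) + 12·((-3)·0 - 1·0) = (-6)·0 - 4·0 + 12·0 = 0.
So p(s) = det(sI - A) = s^3 + 5s^2 + 6s.
The constant term is 0, so p(s) = s(s^2 + 5s + 6).
Factor s^2 + 5s + 6: two numbers with sum -5 and product 6 are -2 and -3, so s^2 + 5s + 6 = (s + 2)(s + 3).
Hence p(s) = s (s + 2) (s + 3), with roots -3, -2, 0.
At least one eigenvalue has non-negative real part, so the system is not asymptotically stable.

-3, -2, 0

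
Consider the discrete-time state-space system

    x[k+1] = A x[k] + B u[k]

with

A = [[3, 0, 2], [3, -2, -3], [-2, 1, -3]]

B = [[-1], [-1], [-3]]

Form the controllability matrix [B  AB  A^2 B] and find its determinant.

-2731

AB = [[-9], [8], [10]]
A^2B = [[-7], [-73], [-4]]
Controllability matrix C = [B  AB  A^2B] = [[-1, -9, -7], [-1, 8, -73], [-3, 10, -4]]
Expanding along the first row, det(C) = (-1)·(8·(-4) - (-73)·10) - (-9)·((-1)·(-4) - (-73)·(-3)) + (-7)·((-1)·10 - 8·(-3)) = (-1)·698 - (-9)·(-215) + (-7)·14 = -2731
Since det(C) ≠ 0, rank(C) = 3 and the system is completely controllable.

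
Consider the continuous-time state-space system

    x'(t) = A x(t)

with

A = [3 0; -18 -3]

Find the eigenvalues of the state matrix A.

det(sI - A) = s^2 - (tr A)s + det A, with tr A = 3 + (-3) = 0 and det A = 3·(-3) - 0·(-18) = -9 - 0 = -9.
So p(s) = det(sI - A) = s^2 - 9.
Factor s^2 - 9: two numbers with sum 0 and product -9 are 3 and -3, so s^2 - 9 = (s - 3)(s + 3).
Hence p(s) = (s - 3) (s + 3), with roots -3, 3.
At least one eigenvalue has non-negative real part, so the system is not asymptotically stable.

-3, 3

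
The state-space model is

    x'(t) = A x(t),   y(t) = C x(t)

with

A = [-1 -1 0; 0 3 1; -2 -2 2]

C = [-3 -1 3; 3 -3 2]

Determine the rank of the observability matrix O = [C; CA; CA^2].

CA = [[-3, -6, 5], [-7, -16, 1]]
CA^2 = [[-7, -25, 4], [5, -43, -14]]
Observability matrix O = [C; CA; CA^2] = [[-3, -1, 3], [3, -3, 2], [-3, -6, 5], [-7, -16, 1], [-7, -25, 4], [5, -43, -14]]
Take the 3×3 submatrix of O formed by rows 1, 2, 3: [[-3, -1, 3], [3, -3, 2], [-3, -6, 5]]. Its determinant is (-3)·((-3)·5 - 2·(-6)) - (-1)·(3·5 - 2·(-3)) + 3·(3·(-6) - (-3)·(-3)) = (-3)·(-3) - (-1)·21 + 3·(-27) = -51 ≠ 0.
So rank(O) ≥ 3; since O has 3 columns, rank(O) = 3.
rank(O) = 3 = n, so the pair (A, C) is completely observable.

3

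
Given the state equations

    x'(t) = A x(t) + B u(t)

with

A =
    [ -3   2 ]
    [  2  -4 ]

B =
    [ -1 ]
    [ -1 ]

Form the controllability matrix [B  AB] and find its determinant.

-1

AB = [[1], [2]]
Controllability matrix C = [B  AB] = [[-1, 1], [-1, 2]]
det(C) = (-1)·2 - 1·(-1) = -2 - (-1) = -1
Since det(C) ≠ 0, rank(C) = 2 and the system is completely controllable.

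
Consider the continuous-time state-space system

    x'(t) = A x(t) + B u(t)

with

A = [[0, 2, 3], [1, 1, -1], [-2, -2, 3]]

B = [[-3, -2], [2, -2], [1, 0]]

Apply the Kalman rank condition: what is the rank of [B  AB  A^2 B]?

AB = [[7, -4], [-2, -4], [5, 8]]
A^2B = [[11, 16], [0, -16], [5, 40]]
Controllability matrix C = [B  AB  A^2B] = [[-3, -2, 7, -4, 11, 16], [2, -2, -2, -4, 0, -16], [1, 0, 5, 8, 5, 40]]
Take the 3×3 submatrix of C formed by columns 1, 2, 3: [[-3, -2, 7], [2, -2, -2], [1, 0, 5]]. Its determinant is (-3)·((-2)·5 - (-2)·0) - (-2)·(2·5 - (-2)·1) + 7·(2·0 - (-2)·1) = (-3)·(-10) - (-2)·12 + 7·2 = 68 ≠ 0.
So rank(C) ≥ 3; since C has 3 rows, rank(C) = 3.
rank(C) = 3 = n, so the pair (A, B) is completely controllable.

3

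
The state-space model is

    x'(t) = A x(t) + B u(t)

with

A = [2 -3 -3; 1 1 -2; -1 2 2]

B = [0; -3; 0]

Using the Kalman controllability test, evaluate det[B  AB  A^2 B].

81

AB = [[9], [-3], [-6]]
A^2B = [[45], [18], [-27]]
Controllability matrix C = [B  AB  A^2B] = [[0, 9, 45], [-3, -3, 18], [0, -6, -27]]
Expanding along the first row, det(C) = 0·((-3)·(-27) - 18·(-6)) - 9·((-3)·(-27) - 18·0) + 45·((-3)·(-6) - (-3)·0) = 0·189 - 9·81 + 45·18 = 81
Since det(C) ≠ 0, rank(C) = 3 and the system is completely controllable.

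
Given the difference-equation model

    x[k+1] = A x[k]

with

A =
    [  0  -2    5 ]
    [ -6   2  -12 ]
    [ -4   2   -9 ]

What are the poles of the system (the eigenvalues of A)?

det(zI - A) = z^3 - (tr A)z^2 + (M11 + M22 + M33)z - det A, where Mii is the 2×2 principal minor of A obtained by deleting row i and column i.
tr A = 0 + 2 + (-9) = -7; M11 = 2·(-9) - (-12)·2 = -18 - (-24) = 6; M22 = 0·(-9) - 5·(-4) = 0 - (-20) = 20; M33 = 0·2 - (-2)·(-6) = 0 - 12 = -12; sum of minors = 14.
det A = 0·(2·(-9) - (-12)·2) - (-2)·((-6)·(-9) - (-12)·(-4)) + 5·((-6)·2 - 2·(-4)) = 0·6 - (-2)·6 + 5·(-4) = -8.
So p(z) = det(zI - A) = z^3 + 7z^2 + 14z + 8.
Rational-root test: any integer root divides 8. Testing small divisors, z = -1 works: p(-1) = -1 + 7 + (-14) + 8 = 0, so (z + 1) is a factor.
Dividing, p(z) = (z + 1)(z^2 + 6z + 8).
Factor z^2 + 6z + 8: two numbers with sum -6 and product 8 are -2 and -4, so z^2 + 6z + 8 = (z + 2)(z + 4).
Hence p(z) = (z + 1) (z + 2) (z + 4), with roots -4, -2, -1.

-4, -2, -1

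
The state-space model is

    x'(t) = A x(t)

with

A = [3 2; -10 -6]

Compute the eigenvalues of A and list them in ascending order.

det(sI - A) = s^2 - (tr A)s + det A, with tr A = 3 + (-6) = -3 and det A = 3·(-6) - 2·(-10) = -18 - (-20) = 2.
So p(s) = det(sI - A) = s^2 + 3s + 2.
Factor s^2 + 3s + 2: two numbers with sum -3 and product 2 are -1 and -2, so s^2 + 3s + 2 = (s + 1)(s + 2).
Hence p(s) = (s + 1) (s + 2), with roots -2, -1.
All eigenvalues have negative real part, so the system is asymptotically stable.

-2, -1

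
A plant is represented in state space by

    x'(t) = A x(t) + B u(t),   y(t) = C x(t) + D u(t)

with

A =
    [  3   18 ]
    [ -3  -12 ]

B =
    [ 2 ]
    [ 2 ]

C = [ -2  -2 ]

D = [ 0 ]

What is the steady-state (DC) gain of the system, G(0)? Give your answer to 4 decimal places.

G(0) = C(-A)^{-1}B + D = -C A^{-1} B + D.
det A = 18, so A^{-1} = (1/18)·adj(A) = [[-2/3, -1], [1/6, 1/6]]
A^{-1} B = [-10/3, 2/3]^T
C A^{-1} B = 16/3
G(0) = D - C A^{-1} B = 0 - (16/3) = -16/3 ≈ -5.3333

-5.3333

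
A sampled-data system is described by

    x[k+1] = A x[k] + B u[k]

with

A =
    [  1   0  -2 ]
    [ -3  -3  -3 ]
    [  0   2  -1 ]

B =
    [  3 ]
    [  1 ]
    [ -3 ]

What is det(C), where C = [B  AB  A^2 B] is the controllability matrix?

AB = [[9], [-3], [5]]
A^2B = [[-1], [-33], [-11]]
Controllability matrix C = [B  AB  A^2B] = [[3, 9, -1], [1, -3, -33], [-3, 5, -11]]
Expanding along the first row, det(C) = 3·((-3)·(-11) - (-33)·5) - 9·(1·(-11) - (-33)·(-3)) + (-1)·(1·5 - (-3)·(-3)) = 3·198 - 9·(-110) + (-1)·(-4) = 1588
Since det(C) ≠ 0, rank(C) = 3 and the system is completely controllable.

1588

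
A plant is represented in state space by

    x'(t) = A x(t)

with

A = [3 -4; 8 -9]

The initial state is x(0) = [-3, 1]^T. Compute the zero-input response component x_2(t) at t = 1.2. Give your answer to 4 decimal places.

det(sI - A) = s^2 - (tr A)s + det A, with tr A = 3 + (-9) = -6 and det A = 3·(-9) - (-4)·8 = -27 - (-32) = 5.
So p(s) = det(sI - A) = s^2 + 6s + 5.
Factor s^2 + 6s + 5: two numbers with sum -6 and product 5 are -1 and -5, so s^2 + 6s + 5 = (s + 1)(s + 5).
Hence p(s) = (s + 1) (s + 5), with roots -5, -1.
The eigenvalues -5, -1 are distinct and real, so A is diagonalisable and x(t) = e^{At} x(0) = V diag(e^{λ_i t}) V^{-1} x(0), where the columns of V are the eigenvectors.
λ = -5: A - (-5)I = [[8, -4], [8, -4]]. Row 1 gives 8·v1 + (-4)·v2 = 0, so take v_1 = [1, 2]^T.
λ = -1: A - (-1)I = [[4, -4], [8, -8]]. Row 1 gives 4·v1 + (-4)·v2 = 0, so take v_2 = [1, 1]^T.
V = [v_1 v_2] = [[1, 1], [2, 1]] has det V = -1, so V^{-1} = adj(V)/det V = [[-1, 1], [2, -1]].
Modal coordinates z(0) = V^{-1} x(0): (-1)·(-3) + 1·1 = 4; 2·(-3) + (-1)·1 = -7; so z(0) = [4, -7]^T.
x_2(t) = Σ_i (v_i)_2 · z_i(0) · e^{λ_i t} (row 2 of V times the modal terms).
x_2(1.2) = 2·4·e^{-5·1.2} + 1·(-7)·e^{-1·1.2} = 8·0.002479 + (-7)·0.301194 = -2.0885.

-2.0885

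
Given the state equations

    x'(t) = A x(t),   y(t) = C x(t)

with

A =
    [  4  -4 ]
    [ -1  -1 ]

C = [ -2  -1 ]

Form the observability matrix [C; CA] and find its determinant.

-25

CA = [[-7, 9]]
Observability matrix O = [C; CA] = [[-2, -1], [-7, 9]]
det(O) = (-2)·9 - (-1)·(-7) = -18 - 7 = -25
Since det(O) ≠ 0, rank(O) = 2 and the system is completely observable.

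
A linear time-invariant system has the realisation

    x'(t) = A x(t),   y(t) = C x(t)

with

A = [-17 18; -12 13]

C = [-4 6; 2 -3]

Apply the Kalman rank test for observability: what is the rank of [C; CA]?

CA = [[-4, 6], [2, -3]]
Observability matrix O = [C; CA] = [[-4, 6], [2, -3], [-4, 6], [2, -3]]
Every row of O is a scalar multiple of row 1 = [-4, 6] (multipliers 1, -1/2, 1, -1/2), so the rows span a one-dimensional space.
O ≠ 0, hence rank(O) = 1.
rank(O) = 1 < n = 2, so the pair (A, C) is not completely observable.

1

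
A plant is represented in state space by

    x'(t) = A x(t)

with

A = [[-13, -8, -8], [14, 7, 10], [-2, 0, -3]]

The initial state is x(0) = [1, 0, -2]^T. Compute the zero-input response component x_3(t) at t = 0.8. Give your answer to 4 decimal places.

det(sI - A) = s^3 - (tr A)s^2 + (M11 + M22 + M33)s - det A, where Mii is the 2×2 principal minor of A obtained by deleting row i and column i.
tr A = (-13) + 7 + (-3) = -9; M11 = 7·(-3) - 10·0 = -21 - 0 = -21; M22 = (-13)·(-3) - (-8)·(-2) = 39 - 16 = 23; M33 = (-13)·7 - (-8)·14 = -91 - (-112) = 21; sum of minors = 23.
det A = (-13)·(7·(-3) - 10·0) - (-8)·(14·(-3) - 10·(-2)) + (-8)·(14·0 - 7·(-2)) = (-13)·(-21) - (-8)·(-22) + (-8)·14 = -15.
So p(s) = det(sI - A) = s^3 + 9s^2 + 23s + 15.
Rational-root test: any integer root divides 15. Testing small divisors, s = -1 works: p(-1) = -1 + 9 + (-23) + 15 = 0, so (s + 1) is a factor.
Dividing, p(s) = (s + 1)(s^2 + 8s + 15).
Factor s^2 + 8s + 15: two numbers with sum -8 and product 15 are -3 and -5, so s^2 + 8s + 15 = (s + 3)(s + 5).
Hence p(s) = (s + 1) (s + 3) (s + 5), with roots -5, -3, -1.
The eigenvalues -5, -3, -1 are distinct and real, so A is diagonalisable and x(t) = e^{At} x(0) = V diag(e^{λ_i t}) V^{-1} x(0), where the columns of V are the eigenvectors.
λ = -5: A - (-5)I = [[-8, -8, -8], [14, 12, 10], [-2, 0, 2]]. v must be orthogonal to every row; (row 1) × (row 2) = [16, -32, 16], so take v_1 = [1, -2, 1]^T.
λ = -3: A - (-3)I = [[-10, -8, -8], [14, 10, 10], [-2, 0, 0]]. v must be orthogonal to every row; (row 1) × (row 2) = [0, -12, 12], so take v_2 = [0, 1, -1]^T.
λ = -1: A - (-1)I = [[-12, -8, -8], [14, 8, 10], [-2, 0, -2]]. v must be orthogonal to every row; (row 1) × (row 2) = [-16, 8, 16], so take v_3 = [-2, 1, 2]^T.
V = [v_1 v_2 v_3] = [[1, 0, -2], [-2, 1, 1], [1, -1, 2]] has det V = 1, so V^{-1} = adj(V)/det V = [[3, 2, 2], [5, 4, 3], [1, 1, 1]].
Modal coordinates z(0) = V^{-1} x(0): 3·1 + 2·0 + 2·(-2) = -1; 5·1 + 4·0 + 3·(-2) = -1; 1·1 + 1·0 + 1·(-2) = -1; so z(0) = [-1, -1, -1]^T.
x_3(t) = Σ_i (v_i)_3 · z_i(0) · e^{λ_i t} (row 3 of V times the modal terms).
x_3(0.8) = 1·(-1)·e^{-5·0.8} + (-1)·(-1)·e^{-3·0.8} + 2·(-1)·e^{-1·0.8} = (-1)·0.018316 + 1·0.090718 + (-2)·0.449329 = -0.8263.

-0.8263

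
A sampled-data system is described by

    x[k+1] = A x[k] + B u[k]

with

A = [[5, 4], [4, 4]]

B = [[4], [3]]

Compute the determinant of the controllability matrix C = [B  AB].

AB = [[32], [28]]
Controllability matrix C = [B  AB] = [[4, 32], [3, 28]]
det(C) = 4·28 - 32·3 = 112 - 96 = 16
Since det(C) ≠ 0, rank(C) = 2 and the system is completely controllable.

16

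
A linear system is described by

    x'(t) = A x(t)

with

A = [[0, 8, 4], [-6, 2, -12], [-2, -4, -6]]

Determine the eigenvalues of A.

det(sI - A) = s^3 - (tr A)s^2 + (M11 + M22 + M33)s - det A, where Mii is the 2×2 principal minor of A obtained by deleting row i and column i.
tr A = 0 + 2 + (-6) = -4; M11 = 2·(-6) - (-12)·(-4) = -12 - 48 = -60; M22 = 0·(-6) - 4·(-2) = 0 - (-8) = 8; M33 = 0·2 - 8·(-6) = 0 - (-48) = 48; sum of minors = -4.
det A = 0·(2·(-6) - (-12)·(-4)) - 8·((-6)·(-6) - (-12)·(-2)) + 4·((-6)·(-4) - 2·(-2)) = 0·(-60) - 8·12 + 4·28 = 16.
So p(s) = det(sI - A) = s^3 + 4s^2 - 4s - 16.
Rational-root test: any integer root divides -16. Testing small divisors, s = -2 works: p(-2) = -8 + 16 + 8 + (-16) = 0, so (s + 2) is a factor.
Dividing, p(s) = (s + 2)(s^2 + 2s - 8).
Factor s^2 + 2s - 8: two numbers with sum -2 and product -8 are 2 and -4, so s^2 + 2s - 8 = (s - 2)(s + 4).
Hence p(s) = (s - 2) (s + 2) (s + 4), with roots -4, -2, 2.
At least one eigenvalue has non-negative real part, so the system is not asymptotically stable.

-4, -2, 2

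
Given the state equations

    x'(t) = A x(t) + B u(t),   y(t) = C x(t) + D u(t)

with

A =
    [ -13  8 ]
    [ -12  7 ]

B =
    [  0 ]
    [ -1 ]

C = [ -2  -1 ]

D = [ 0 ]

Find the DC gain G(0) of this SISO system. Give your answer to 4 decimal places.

5.8000

G(0) = C(-A)^{-1}B + D = -C A^{-1} B + D.
det A = 5, so A^{-1} = (1/5)·adj(A) = [[7/5, -8/5], [12/5, -13/5]]
A^{-1} B = [8/5, 13/5]^T
C A^{-1} B = -29/5
G(0) = D - C A^{-1} B = 0 - (-29/5) = 29/5 ≈ 5.8000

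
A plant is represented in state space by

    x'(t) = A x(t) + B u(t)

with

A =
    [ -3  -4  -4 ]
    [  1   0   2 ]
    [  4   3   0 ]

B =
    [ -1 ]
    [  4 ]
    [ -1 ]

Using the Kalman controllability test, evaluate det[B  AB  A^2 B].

-1433

AB = [[-9], [-3], [8]]
A^2B = [[7], [7], [-45]]
Controllability matrix C = [B  AB  A^2B] = [[-1, -9, 7], [4, -3, 7], [-1, 8, -45]]
Expanding along the first row, det(C) = (-1)·((-3)·(-45) - 7·8) - (-9)·(4·(-45) - 7·(-1)) + 7·(4·8 - (-3)·(-1)) = (-1)·79 - (-9)·(-173) + 7·29 = -1433
Since det(C) ≠ 0, rank(C) = 3 and the system is completely controllable.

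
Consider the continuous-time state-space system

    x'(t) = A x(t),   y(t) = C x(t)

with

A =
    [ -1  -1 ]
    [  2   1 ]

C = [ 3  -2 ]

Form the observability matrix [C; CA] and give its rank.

CA = [[-7, -5]]
Observability matrix O = [C; CA] = [[3, -2], [-7, -5]]
det(O) = 3·(-5) - (-2)·(-7) = -15 - 14 = -29 ≠ 0, so rank(O) = 2.
rank(O) = 2 = n, so the pair (A, C) is completely observable.

2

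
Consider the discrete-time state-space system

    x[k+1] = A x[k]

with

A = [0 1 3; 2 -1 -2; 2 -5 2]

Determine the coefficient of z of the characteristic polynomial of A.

-20

Expand det(zI - A) for the 3×3 matrix.
p(z) = z^3 - z^2 - 20z + 32.
(Check: constant term = det(-A) = (-1)^3 det A = 32; coefficient of z^2 = -tr A = -1.)
The coefficient of z is -20.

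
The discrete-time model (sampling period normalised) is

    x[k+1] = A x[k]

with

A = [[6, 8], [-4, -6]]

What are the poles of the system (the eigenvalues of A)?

-2, 2

det(zI - A) = z^2 - (tr A)z + det A, with tr A = 6 + (-6) = 0 and det A = 6·(-6) - 8·(-4) = -36 - (-32) = -4.
So p(z) = det(zI - A) = z^2 - 4.
Factor z^2 - 4: two numbers with sum 0 and product -4 are 2 and -2, so z^2 - 4 = (z - 2)(z + 2).
Hence p(z) = (z - 2) (z + 2), with roots -2, 2.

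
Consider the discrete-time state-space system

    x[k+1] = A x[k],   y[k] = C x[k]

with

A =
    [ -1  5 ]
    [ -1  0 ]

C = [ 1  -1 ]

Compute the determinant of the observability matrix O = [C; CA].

CA = [[0, 5]]
Observability matrix O = [C; CA] = [[1, -1], [0, 5]]
det(O) = 1·5 - (-1)·0 = 5 - 0 = 5
Since det(O) ≠ 0, rank(O) = 2 and the system is completely observable.

5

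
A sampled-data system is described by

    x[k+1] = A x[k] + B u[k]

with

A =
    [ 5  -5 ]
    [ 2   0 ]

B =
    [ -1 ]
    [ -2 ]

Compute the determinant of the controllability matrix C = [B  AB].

12

AB = [[5], [-2]]
Controllability matrix C = [B  AB] = [[-1, 5], [-2, -2]]
det(C) = (-1)·(-2) - 5·(-2) = 2 - (-10) = 12
Since det(C) ≠ 0, rank(C) = 2 and the system is completely controllable.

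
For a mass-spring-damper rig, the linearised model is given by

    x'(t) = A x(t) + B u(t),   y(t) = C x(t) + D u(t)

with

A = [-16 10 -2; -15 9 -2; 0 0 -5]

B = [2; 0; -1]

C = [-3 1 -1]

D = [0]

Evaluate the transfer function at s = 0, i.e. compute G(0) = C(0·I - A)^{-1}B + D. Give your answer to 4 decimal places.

G(0) = C(-A)^{-1}B + D = -C A^{-1} B + D.
det A = -30, so A^{-1} = (1/-30)·adj(A) = [[3/2, -5/3, 1/15], [5/2, -8/3, 1/15], [0, 0, -1/5]]
A^{-1} B = [44/15, 74/15, 1/5]^T
C A^{-1} B = -61/15
G(0) = D - C A^{-1} B = 0 - (-61/15) = 61/15 ≈ 4.0667

4.0667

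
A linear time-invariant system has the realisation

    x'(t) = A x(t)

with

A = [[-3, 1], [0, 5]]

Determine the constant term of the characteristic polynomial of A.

For a 2×2 matrix, det(sI - A) = s^2 - (tr A)s + det A.
tr A = 2, det A = -15.
So p(s) = s^2 - 2s - 15.
The constant term is -15.

-15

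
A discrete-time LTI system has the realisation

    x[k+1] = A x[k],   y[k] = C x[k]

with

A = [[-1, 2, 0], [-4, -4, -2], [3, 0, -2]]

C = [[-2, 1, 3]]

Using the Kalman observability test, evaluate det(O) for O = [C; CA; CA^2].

CA = [[7, -8, -8]]
CA^2 = [[1, 46, 32]]
Observability matrix O = [C; CA; CA^2] = [[-2, 1, 3], [7, -8, -8], [1, 46, 32]]
Expanding along the first row, det(O) = (-2)·((-8)·32 - (-8)·46) - 1·(7·32 - (-8)·1) + 3·(7·46 - (-8)·1) = (-2)·112 - 1·232 + 3·330 = 534
Since det(O) ≠ 0, rank(O) = 3 and the system is completely observable.

534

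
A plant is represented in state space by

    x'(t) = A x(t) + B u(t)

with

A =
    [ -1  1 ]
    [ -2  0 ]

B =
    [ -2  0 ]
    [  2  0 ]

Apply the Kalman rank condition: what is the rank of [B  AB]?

2

AB = [[4, 0], [4, 0]]
Controllability matrix C = [B  AB] = [[-2, 0, 4, 0], [2, 0, 4, 0]]
Take the 2×2 submatrix of C formed by columns 1, 3: [[-2, 4], [2, 4]]. Its determinant is (-2)·4 - 4·2 = -8 - 8 = -16 ≠ 0.
So rank(C) ≥ 2; since C has 2 rows, rank(C) = 2.
rank(C) = 2 = n, so the pair (A, B) is completely controllable.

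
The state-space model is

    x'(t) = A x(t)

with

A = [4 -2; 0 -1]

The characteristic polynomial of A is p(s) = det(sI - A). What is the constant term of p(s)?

For a 2×2 matrix, det(sI - A) = s^2 - (tr A)s + det A.
tr A = 3, det A = -4.
So p(s) = s^2 - 3s - 4.
The constant term is -4.

-4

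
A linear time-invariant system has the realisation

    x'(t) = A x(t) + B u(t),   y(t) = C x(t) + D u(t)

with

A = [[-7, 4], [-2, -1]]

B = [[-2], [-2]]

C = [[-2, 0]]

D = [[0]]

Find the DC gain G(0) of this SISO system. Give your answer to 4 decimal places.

G(0) = C(-A)^{-1}B + D = -C A^{-1} B + D.
det A = 15, so A^{-1} = (1/15)·adj(A) = [[-1/15, -4/15], [2/15, -7/15]]
A^{-1} B = [2/3, 2/3]^T
C A^{-1} B = -4/3
G(0) = D - C A^{-1} B = 0 - (-4/3) = 4/3 ≈ 1.3333

1.3333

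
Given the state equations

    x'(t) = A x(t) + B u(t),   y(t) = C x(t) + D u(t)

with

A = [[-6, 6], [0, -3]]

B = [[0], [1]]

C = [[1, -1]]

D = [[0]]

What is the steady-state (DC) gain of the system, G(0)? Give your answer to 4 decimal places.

G(0) = C(-A)^{-1}B + D = -C A^{-1} B + D.
det A = 18, so A^{-1} = (1/18)·adj(A) = [[-1/6, -1/3], [0, -1/3]]
A^{-1} B = [-1/3, -1/3]^T
C A^{-1} B = 0
G(0) = D - C A^{-1} B = 0 - (0) = 0

0.0000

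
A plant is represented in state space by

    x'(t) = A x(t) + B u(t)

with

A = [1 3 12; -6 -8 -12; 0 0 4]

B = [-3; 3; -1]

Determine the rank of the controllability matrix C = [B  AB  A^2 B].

AB = [[-6], [6], [-4]]
A^2B = [[-36], [36], [-16]]
Controllability matrix C = [B  AB  A^2B] = [[-3, -6, -36], [3, 6, 36], [-1, -4, -16]]
The rows r1, r2, r3 of C are linearly dependent: r1 + r2 = 0 (check each entry), so rank(C) ≤ 2.
The 2×2 minor from rows 1, 3, columns 1, 2 is (-3)·(-4) - (-6)·(-1) = 12 - 6 = 6 ≠ 0, so rank(C) = 2.
rank(C) = 2 < n = 3, so the pair (A, B) is not completely controllable.

2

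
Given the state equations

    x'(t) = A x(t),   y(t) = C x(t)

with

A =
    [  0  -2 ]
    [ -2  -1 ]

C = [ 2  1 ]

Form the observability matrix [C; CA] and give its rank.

2

CA = [[-2, -5]]
Observability matrix O = [C; CA] = [[2, 1], [-2, -5]]
det(O) = 2·(-5) - 1·(-2) = -10 - (-2) = -8 ≠ 0, so rank(O) = 2.
rank(O) = 2 = n, so the pair (A, C) is completely observable.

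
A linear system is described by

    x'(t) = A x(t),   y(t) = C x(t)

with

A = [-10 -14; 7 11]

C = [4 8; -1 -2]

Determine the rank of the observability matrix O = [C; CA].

CA = [[16, 32], [-4, -8]]
Observability matrix O = [C; CA] = [[4, 8], [-1, -2], [16, 32], [-4, -8]]
Every row of O is a scalar multiple of row 1 = [4, 8] (multipliers 1, -1/4, 4, -1), so the rows span a one-dimensional space.
O ≠ 0, hence rank(O) = 1.
rank(O) = 1 < n = 2, so the pair (A, C) is not completely observable.

1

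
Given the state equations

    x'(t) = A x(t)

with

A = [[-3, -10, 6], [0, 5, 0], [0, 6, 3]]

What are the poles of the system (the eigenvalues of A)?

det(sI - A) = s^3 - (tr A)s^2 + (M11 + M22 + M33)s - det A, where Mii is the 2×2 principal minor of A obtained by deleting row i and column i.
tr A = (-3) + 5 + 3 = 5; M11 = 5·3 - 0·6 = 15 - 0 = 15; M22 = (-3)·3 - 6·0 = -9 - 0 = -9; M33 = (-3)·5 - (-10)·0 = -15 - 0 = -15; sum of minors = -9.
det A = (-3)·(5·3 - 0·6) - (-10)·(0·3 - 0·0) + 6·(0·6 - 5·0) = (-3)·15 - (-10)·0 + 6·0 = -45.
So p(s) = det(sI - A) = s^3 - 5s^2 - 9s + 45.
Rational-root test: any integer root divides 45. Testing small divisors, s = -3 works: p(-3) = -27 + (-45) + 27 + 45 = 0, so (s + 3) is a factor.
Dividing, p(s) = (s + 3)(s^2 - 8s + 15).
Factor s^2 - 8s + 15: two numbers with sum 8 and product 15 are 5 and 3, so s^2 - 8s + 15 = (s - 5)(s - 3).
Hence p(s) = (s - 5) (s - 3) (s + 3), with roots -3, 3, 5.
At least one eigenvalue has non-negative real part, so the system is not asymptotically stable.

-3, 3, 5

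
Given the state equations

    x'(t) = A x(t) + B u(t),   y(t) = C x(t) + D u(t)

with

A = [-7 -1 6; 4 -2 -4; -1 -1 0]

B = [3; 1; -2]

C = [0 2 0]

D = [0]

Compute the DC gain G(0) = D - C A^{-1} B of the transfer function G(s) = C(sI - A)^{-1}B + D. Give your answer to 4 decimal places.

4.3333

G(0) = C(-A)^{-1}B + D = -C A^{-1} B + D.
det A = -12, so A^{-1} = (1/-12)·adj(A) = [[1/3, 1/2, -4/3], [-1/3, -1/2, 1/3], [1/2, 1/2, -3/2]]
A^{-1} B = [25/6, -13/6, 5]^T
C A^{-1} B = -13/3
G(0) = D - C A^{-1} B = 0 - (-13/3) = 13/3 ≈ 4.3333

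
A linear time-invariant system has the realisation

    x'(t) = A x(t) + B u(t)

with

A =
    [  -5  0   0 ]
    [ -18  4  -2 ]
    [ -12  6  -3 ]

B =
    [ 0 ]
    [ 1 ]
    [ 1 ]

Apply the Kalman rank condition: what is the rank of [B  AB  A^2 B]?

AB = [[0], [2], [3]]
A^2B = [[0], [2], [3]]
Controllability matrix C = [B  AB  A^2B] = [[0, 0, 0], [1, 2, 2], [1, 3, 3]]
Row 1 of C is identically zero, so rank(C) ≤ 2.
The 2×2 minor from rows 2, 3, columns 1, 2 is 1·3 - 2·1 = 3 - 2 = 1 ≠ 0, so rank(C) = 2.
rank(C) = 2 < n = 3, so the pair (A, B) is not completely controllable.

2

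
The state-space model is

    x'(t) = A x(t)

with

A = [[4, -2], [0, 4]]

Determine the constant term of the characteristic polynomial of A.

For a 2×2 matrix, det(sI - A) = s^2 - (tr A)s + det A.
tr A = 8, det A = 16.
So p(s) = s^2 - 8s + 16.
The constant term is 16.

16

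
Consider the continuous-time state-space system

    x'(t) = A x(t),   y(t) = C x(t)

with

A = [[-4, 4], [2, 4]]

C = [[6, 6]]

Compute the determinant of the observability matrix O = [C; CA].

CA = [[-12, 48]]
Observability matrix O = [C; CA] = [[6, 6], [-12, 48]]
det(O) = 6·48 - 6·(-12) = 288 - (-72) = 360
Since det(O) ≠ 0, rank(O) = 2 and the system is completely observable.

360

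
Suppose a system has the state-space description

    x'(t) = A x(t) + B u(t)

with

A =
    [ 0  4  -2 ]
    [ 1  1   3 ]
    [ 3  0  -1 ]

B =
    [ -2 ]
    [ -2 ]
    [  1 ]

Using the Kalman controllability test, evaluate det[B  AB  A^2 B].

1332

AB = [[-10], [-1], [-7]]
A^2B = [[10], [-32], [-23]]
Controllability matrix C = [B  AB  A^2B] = [[-2, -10, 10], [-2, -1, -32], [1, -7, -23]]
Expanding along the first row, det(C) = (-2)·((-1)·(-23) - (-32)·(-7)) - (-10)·((-2)·(-23) - (-32)·1) + 10·((-2)·(-7) - (-1)·1) = (-2)·(-201) - (-10)·78 + 10·15 = 1332
Since det(C) ≠ 0, rank(C) = 3 and the system is completely controllable.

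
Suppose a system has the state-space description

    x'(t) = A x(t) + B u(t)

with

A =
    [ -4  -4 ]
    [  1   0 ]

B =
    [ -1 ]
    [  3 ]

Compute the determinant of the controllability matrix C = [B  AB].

AB = [[-8], [-1]]
Controllability matrix C = [B  AB] = [[-1, -8], [3, -1]]
det(C) = (-1)·(-1) - (-8)·3 = 1 - (-24) = 25
Since det(C) ≠ 0, rank(C) = 2 and the system is completely controllable.

25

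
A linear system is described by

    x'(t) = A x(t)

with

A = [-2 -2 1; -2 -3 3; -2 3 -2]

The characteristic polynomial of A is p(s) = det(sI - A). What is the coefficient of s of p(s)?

5

Expand det(sI - A) for the 3×3 matrix.
p(s) = s^3 + 7s^2 + 5s - 14.
(Check: constant term = det(-A) = (-1)^3 det A = -14; coefficient of s^2 = -tr A = 7.)
The coefficient of s is 5.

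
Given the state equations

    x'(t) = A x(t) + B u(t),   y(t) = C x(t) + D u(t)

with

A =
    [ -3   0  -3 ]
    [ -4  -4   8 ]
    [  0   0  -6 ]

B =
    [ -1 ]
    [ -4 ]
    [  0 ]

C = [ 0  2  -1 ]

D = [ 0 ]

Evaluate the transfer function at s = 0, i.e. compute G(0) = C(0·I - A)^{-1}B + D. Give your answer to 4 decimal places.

G(0) = C(-A)^{-1}B + D = -C A^{-1} B + D.
det A = -72, so A^{-1} = (1/-72)·adj(A) = [[-1/3, 0, 1/6], [1/3, -1/4, -1/2], [0, 0, -1/6]]
A^{-1} B = [1/3, 2/3, 0]^T
C A^{-1} B = 4/3
G(0) = D - C A^{-1} B = 0 - (4/3) = -4/3 ≈ -1.3333

-1.3333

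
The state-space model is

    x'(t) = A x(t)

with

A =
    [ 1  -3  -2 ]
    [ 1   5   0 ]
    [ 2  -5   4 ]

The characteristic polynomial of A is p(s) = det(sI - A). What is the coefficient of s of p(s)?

Expand det(sI - A) for the 3×3 matrix.
p(s) = s^3 - 10s^2 + 36s - 62.
(Check: constant term = det(-A) = (-1)^3 det A = -62; coefficient of s^2 = -tr A = -10.)
The coefficient of s is 36.

36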